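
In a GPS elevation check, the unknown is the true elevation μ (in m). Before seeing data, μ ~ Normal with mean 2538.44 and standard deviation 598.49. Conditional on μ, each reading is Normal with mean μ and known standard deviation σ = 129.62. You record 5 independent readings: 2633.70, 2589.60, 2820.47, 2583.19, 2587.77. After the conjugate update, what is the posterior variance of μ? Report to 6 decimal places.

For Normal data with known variance σ², a Normal(μ₀, σ₀²) prior on μ is conjugate. Posterior precision = 1/σ₀² + n/σ²; posterior mean is the precision-weighted average of μ₀ and x̄.
σ₀² = 598.49² = 358190.2801, σ² = 129.62² = 16801.3444; σ² + n·σ₀² = 16801.3444 + 5·358190.2801 = 1807752.7449.
Posterior precision = 1/σ₀² + n/σ² = 1/358190.2801 + 5/16801.3444 = (σ² + n·σ₀²)/(σ₀²σ²) = 1807752.7449/(358190.2801·16801.3444); posterior variance σₙ² = σ₀²σ²/(σ² + n·σ₀²) = 358190.2801·16801.3444/1807752.7449 = 3329.038373.

3329.038373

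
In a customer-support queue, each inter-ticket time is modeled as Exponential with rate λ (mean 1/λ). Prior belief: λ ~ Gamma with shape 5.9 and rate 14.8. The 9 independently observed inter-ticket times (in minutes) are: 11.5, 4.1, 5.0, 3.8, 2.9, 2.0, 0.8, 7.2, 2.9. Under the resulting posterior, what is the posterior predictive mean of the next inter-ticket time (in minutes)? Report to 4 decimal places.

3.9568

With a Gamma(shape α, rate β) prior on the exponential rate λ, the posterior after n observations with total T = Σxᵢ is Gamma(α+n, β+T).
Sum of observations T = 40.2 minutes; n = 9.
Posterior: Gamma(5.9+9, 14.8+40.2) = Gamma(14.9, 55.0).
The predictive distribution for the next observation is Lomax; its mean is β/(α−1) = 55.0/13.9 = 3.9568.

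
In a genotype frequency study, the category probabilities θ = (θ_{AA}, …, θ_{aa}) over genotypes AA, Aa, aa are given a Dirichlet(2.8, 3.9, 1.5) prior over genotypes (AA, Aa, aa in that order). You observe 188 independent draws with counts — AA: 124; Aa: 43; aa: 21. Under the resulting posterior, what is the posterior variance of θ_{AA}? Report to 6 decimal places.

0.001159

The Dirichlet prior is conjugate to the Multinomial likelihood: each posterior αⱼ = prior αⱼ + observed count nⱼ.
Posterior concentration: (126.8, 46.9, 22.5), total = 196.2.
Var[θ_j] = α_j(Σα−α_j)/((Σα)²(Σα+1)) = 126.8·69.4/(196.2²·197.2) = 0.001159.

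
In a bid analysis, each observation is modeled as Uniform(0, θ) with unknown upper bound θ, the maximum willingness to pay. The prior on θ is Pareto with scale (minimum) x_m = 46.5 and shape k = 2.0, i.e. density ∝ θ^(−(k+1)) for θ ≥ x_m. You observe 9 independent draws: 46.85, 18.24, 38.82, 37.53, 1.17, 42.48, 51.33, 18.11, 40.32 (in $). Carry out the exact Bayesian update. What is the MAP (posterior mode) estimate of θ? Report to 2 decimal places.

51.33

A Pareto(scale x_m, shape k) prior on the upper bound θ of Uniform(0, θ) is conjugate: posterior is Pareto(max(x_m, max xᵢ), k + n).
Sample maximum = 51.33; prior scale x_m = 46.5 → posterior scale = max = 51.33.
Posterior shape = 2.0 + 9 = 11.0.
The Pareto density is decreasing on [x_m, ∞), so the mode is x_m = 51.33.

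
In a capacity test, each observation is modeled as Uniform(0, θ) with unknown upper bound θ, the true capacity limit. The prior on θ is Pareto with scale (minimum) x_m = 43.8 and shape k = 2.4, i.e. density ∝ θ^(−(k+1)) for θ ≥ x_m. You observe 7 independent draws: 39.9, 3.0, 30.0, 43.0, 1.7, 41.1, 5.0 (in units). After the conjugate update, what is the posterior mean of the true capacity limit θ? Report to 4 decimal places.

49.0143

A Pareto(scale x_m, shape k) prior on the upper bound θ of Uniform(0, θ) is conjugate: posterior is Pareto(max(x_m, max xᵢ), k + n).
Sample maximum = 43.0; prior scale x_m = 43.8 → posterior scale = max = 43.8.
Posterior shape = 2.4 + 7 = 9.4.
E[θ|data] = k·x_m/(k−1) = 9.4·43.8/8.4 = 49.0143.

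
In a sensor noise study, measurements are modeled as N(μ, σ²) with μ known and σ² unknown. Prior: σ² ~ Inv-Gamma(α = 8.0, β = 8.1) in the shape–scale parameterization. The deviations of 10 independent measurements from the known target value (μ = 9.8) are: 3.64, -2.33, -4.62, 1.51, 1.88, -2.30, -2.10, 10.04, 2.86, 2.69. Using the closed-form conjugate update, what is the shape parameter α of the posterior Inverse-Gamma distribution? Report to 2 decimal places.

13.00

With known mean μ and an Inverse-Gamma(α, β) prior on σ², the Normal likelihood is conjugate: posterior is Inv-Gamma(α + n/2, β + Σ(xᵢ−μ)²/2).
Σ(xᵢ−μ)² = (3.64)² + (-2.33)² + (-4.62)² + (1.51)² + (1.88)² + (-2.30)² + (-2.10)² + (10.04)² + (2.86)² + (2.69)² = 171.7547.
Posterior: Inv-Gamma(8.0 + 10/2, 8.1 + 171.7547/2) = Inv-Gamma(13.00, 93.97735).
Posterior α = 13.00.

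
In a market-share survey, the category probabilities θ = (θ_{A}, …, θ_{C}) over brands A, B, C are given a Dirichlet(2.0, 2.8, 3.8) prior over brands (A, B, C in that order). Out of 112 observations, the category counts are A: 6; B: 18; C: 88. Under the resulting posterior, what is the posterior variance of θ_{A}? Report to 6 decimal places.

0.000509

The Dirichlet prior is conjugate to the Multinomial likelihood: each posterior αⱼ = prior αⱼ + observed count nⱼ.
Posterior concentration: (8.0, 20.8, 91.8), total = 120.6.
Var[θ_j] = α_j(Σα−α_j)/((Σα)²(Σα+1)) = 8.0·112.6/(120.6²·121.6) = 0.000509.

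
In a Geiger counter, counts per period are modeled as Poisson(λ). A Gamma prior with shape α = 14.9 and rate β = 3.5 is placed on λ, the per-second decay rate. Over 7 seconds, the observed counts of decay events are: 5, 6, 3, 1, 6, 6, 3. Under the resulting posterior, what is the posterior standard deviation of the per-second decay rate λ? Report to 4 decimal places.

0.6382

With a Gamma(shape α, rate β) prior, the Poisson likelihood is conjugate: the posterior is Gamma(α + ΣXᵢ, β + n).
Sum of counts S = 30 over n = 7 seconds.
Posterior: Gamma(α+S, β+n) = Gamma(14.9+30, 3.5+7) = Gamma(44.9, 10.5).
SD = √α/β = √44.9/10.5 = 0.6382.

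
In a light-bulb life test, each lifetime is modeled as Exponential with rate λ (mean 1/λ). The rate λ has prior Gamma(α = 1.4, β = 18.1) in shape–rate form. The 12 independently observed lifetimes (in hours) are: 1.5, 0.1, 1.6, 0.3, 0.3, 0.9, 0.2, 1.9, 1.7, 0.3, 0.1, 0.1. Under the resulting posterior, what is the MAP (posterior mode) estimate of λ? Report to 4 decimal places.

With a Gamma(shape α, rate β) prior on the exponential rate λ, the posterior after n observations with total T = Σxᵢ is Gamma(α+n, β+T).
Sum of observations T = 9.0 hours; n = 12.
Posterior: Gamma(1.4+12, 18.1+9.0) = Gamma(13.4, 27.1).
Mode = (α−1)/β = 0.4576.

0.4576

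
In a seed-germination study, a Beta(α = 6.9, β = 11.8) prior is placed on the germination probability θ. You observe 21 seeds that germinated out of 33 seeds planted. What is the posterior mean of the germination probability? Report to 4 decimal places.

0.5397

The Beta prior is conjugate to a Binomial/Bernoulli likelihood; the update adds successes to α and failures to β.
Posterior: Beta(α+k, β+n−k) = Beta(6.9+21, 11.8+12) = Beta(27.9, 23.8).
Posterior mean = α/(α+β) = 27.9/51.7 = 0.5397.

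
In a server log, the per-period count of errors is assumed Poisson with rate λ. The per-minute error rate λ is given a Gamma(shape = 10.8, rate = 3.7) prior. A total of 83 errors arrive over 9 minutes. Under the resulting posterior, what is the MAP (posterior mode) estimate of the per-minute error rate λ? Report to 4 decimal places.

With a Gamma(shape α, rate β) prior, the Poisson likelihood is conjugate: the posterior is Gamma(α + ΣXᵢ, β + n).
Posterior: Gamma(α+S, β+n) = Gamma(10.8+83, 3.7+9) = Gamma(93.8, 12.7).
Mode of Gamma(α,β) for α≥1 is (α−1)/β = 92.8/12.7 = 7.3071.

7.3071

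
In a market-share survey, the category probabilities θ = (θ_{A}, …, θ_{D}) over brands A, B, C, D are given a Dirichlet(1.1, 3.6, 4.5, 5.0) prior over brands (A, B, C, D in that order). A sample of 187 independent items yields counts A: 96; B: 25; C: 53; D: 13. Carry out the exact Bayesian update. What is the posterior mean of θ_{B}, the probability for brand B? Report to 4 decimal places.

0.1421

The Dirichlet prior is conjugate to the Multinomial likelihood: each posterior αⱼ = prior αⱼ + observed count nⱼ.
Posterior concentration: (97.1, 28.6, 57.5, 18.0), total = 201.2.
E[θ_{B}|data] = α_{B}/Σα = 28.6/201.2 = 0.1421.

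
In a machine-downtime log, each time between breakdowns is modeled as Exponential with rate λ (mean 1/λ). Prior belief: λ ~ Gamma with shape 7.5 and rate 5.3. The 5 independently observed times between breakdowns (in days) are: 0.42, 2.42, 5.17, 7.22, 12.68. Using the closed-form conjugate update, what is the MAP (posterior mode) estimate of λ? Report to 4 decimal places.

0.3463

With a Gamma(shape α, rate β) prior on the exponential rate λ, the posterior after n observations with total T = Σxᵢ is Gamma(α+n, β+T).
Sum of observations T = 27.91 days; n = 5.
Posterior: Gamma(7.5+5, 5.3+27.91) = Gamma(12.5, 33.21).
Mode = (α−1)/β = 0.3463.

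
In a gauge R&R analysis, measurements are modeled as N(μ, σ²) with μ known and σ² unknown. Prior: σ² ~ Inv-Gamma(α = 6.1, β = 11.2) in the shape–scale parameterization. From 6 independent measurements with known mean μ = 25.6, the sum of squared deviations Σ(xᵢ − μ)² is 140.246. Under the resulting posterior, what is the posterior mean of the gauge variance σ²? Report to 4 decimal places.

With known mean μ and an Inverse-Gamma(α, β) prior on σ², the Normal likelihood is conjugate: posterior is Inv-Gamma(α + n/2, β + Σ(xᵢ−μ)²/2).
Posterior: Inv-Gamma(6.1 + 6/2, 11.2 + 140.246/2) = Inv-Gamma(9.10, 81.3230).
E[σ²|data] = β/(α−1) = 81.3230/8.10 = 10.0399.

10.0399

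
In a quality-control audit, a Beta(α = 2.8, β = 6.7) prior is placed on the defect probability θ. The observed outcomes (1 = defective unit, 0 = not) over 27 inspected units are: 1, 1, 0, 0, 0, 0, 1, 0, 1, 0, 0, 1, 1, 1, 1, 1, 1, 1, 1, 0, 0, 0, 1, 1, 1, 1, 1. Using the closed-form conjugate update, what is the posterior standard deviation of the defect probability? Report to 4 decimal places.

0.0814

The Beta prior is conjugate to a Binomial/Bernoulli likelihood; the update adds successes to α and failures to β.
Posterior: Beta(α+k, β+n−k) = Beta(2.8+17, 6.7+10) = Beta(19.8, 16.7).
Var = αβ/((α+β)²(α+β+1)) = 19.8·16.7/(36.5²·37.5) = 0.00661858; SD = √0.00661858 = 0.0814.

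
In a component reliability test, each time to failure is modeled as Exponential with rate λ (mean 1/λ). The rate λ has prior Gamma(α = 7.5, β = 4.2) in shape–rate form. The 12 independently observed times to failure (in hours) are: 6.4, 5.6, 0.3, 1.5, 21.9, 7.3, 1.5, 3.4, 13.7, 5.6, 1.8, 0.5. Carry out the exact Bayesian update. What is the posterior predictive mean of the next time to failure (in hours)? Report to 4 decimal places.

With a Gamma(shape α, rate β) prior on the exponential rate λ, the posterior after n observations with total T = Σxᵢ is Gamma(α+n, β+T).
Sum of observations T = 69.5 hours; n = 12.
Posterior: Gamma(7.5+12, 4.2+69.5) = Gamma(19.5, 73.7).
The predictive distribution for the next observation is Lomax; its mean is β/(α−1) = 73.7/18.5 = 3.9838.

3.9838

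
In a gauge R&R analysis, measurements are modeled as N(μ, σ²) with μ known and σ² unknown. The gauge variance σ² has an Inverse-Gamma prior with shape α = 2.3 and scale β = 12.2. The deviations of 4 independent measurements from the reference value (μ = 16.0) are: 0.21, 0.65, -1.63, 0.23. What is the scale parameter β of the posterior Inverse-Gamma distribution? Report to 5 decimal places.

With known mean μ and an Inverse-Gamma(α, β) prior on σ², the Normal likelihood is conjugate: posterior is Inv-Gamma(α + n/2, β + Σ(xᵢ−μ)²/2).
Σ(xᵢ−μ)² = (0.21)² + (0.65)² + (-1.63)² + (0.23)² = 3.1764.
Posterior: Inv-Gamma(2.3 + 4/2, 12.2 + 3.1764/2) = Inv-Gamma(4.30, 13.78820).
Posterior β = 13.78820.

13.78820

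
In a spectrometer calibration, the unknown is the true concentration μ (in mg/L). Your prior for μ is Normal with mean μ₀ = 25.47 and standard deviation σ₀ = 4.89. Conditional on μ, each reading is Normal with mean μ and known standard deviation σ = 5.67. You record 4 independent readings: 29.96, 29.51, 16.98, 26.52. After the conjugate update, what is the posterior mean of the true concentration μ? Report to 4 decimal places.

25.6739

For Normal data with known variance σ², a Normal(μ₀, σ₀²) prior on μ is conjugate. Posterior precision = 1/σ₀² + n/σ²; posterior mean is the precision-weighted average of μ₀ and x̄.
Σxᵢ = 29.96 + 29.51 + 16.98 + 26.52 = 102.97, so n·x̄ = 102.97.
σ₀² = 4.89² = 23.9121, σ² = 5.67² = 32.1489; σ² + n·σ₀² = 32.1489 + 4·23.9121 = 127.7973.
Posterior mean = (μ₀/σ₀² + n·x̄/σ²)/(1/σ₀² + n/σ²) = (σ²·μ₀ + σ₀²·n·x̄)/(σ² + n·σ₀²) = (32.1489·25.47 + 23.9121·102.97)/127.7973 = 3281.06142/127.7973 = 25.6739.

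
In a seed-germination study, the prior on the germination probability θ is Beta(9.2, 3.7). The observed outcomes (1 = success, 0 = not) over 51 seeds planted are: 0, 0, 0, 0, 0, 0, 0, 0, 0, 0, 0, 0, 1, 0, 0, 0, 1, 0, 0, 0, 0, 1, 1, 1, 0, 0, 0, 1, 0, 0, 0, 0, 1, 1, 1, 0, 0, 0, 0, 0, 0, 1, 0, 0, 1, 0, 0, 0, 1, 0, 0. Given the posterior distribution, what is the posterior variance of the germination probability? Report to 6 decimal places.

The Beta prior is conjugate to a Binomial/Bernoulli likelihood; the update adds successes to α and failures to β.
Posterior: Beta(α+k, β+n−k) = Beta(9.2+12, 3.7+39) = Beta(21.2, 42.7).
Var = αβ/((α+β)²(α+β+1)) = 21.2·42.7/(63.9²·64.9) = 0.003416.

0.003416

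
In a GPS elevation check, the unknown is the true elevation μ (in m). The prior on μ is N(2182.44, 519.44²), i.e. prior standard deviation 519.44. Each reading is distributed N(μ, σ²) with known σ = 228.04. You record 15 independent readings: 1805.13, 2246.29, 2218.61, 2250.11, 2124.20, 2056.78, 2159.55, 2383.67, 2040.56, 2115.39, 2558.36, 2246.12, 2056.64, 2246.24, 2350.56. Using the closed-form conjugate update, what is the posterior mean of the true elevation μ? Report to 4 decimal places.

For Normal data with known variance σ², a Normal(μ₀, σ₀²) prior on μ is conjugate. Posterior precision = 1/σ₀² + n/σ²; posterior mean is the precision-weighted average of μ₀ and x̄.
Σxᵢ = 1805.13 + 2246.29 + 2218.61 + 2250.11 + 2124.20 + 2056.78 + 2159.55 + 2383.67 + 2040.56 + 2115.39 + 2558.36 + 2246.12 + 2056.64 + 2246.24 + 2350.56 = 32858.21, so n·x̄ = 32858.21.
σ₀² = 519.44² = 269817.9136, σ² = 228.04² = 52002.2416; σ² + n·σ₀² = 52002.2416 + 15·269817.9136 = 4099270.9456.
Posterior mean = (μ₀/σ₀² + n·x̄/σ²)/(1/σ₀² + n/σ²) = (σ²·μ₀ + σ₀²·n·x̄)/(σ² + n·σ₀²) = (52002.2416·2182.44 + 269817.9136·32858.21)/4099270.9456 = 8979225438.98816/4099270.9456 = 2190.4445.

2190.4445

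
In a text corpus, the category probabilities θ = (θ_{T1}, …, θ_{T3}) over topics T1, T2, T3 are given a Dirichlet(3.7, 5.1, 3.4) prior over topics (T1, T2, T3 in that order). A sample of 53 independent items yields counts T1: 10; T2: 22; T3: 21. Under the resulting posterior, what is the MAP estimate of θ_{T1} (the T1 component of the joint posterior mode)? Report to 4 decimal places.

The Dirichlet prior is conjugate to the Multinomial likelihood: each posterior αⱼ = prior αⱼ + observed count nⱼ.
Posterior concentration: (13.7, 27.1, 24.4), total = 65.2.
Joint mode component: (α_{T1}−1)/(Σα−K) = 12.7/62.2 = 0.2042.

0.2042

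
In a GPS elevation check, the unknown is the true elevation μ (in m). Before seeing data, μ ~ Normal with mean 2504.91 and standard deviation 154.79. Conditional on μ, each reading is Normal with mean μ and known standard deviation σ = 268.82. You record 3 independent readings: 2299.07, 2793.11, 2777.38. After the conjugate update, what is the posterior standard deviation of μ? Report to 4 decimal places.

109.5989

For Normal data with known variance σ², a Normal(μ₀, σ₀²) prior on μ is conjugate. Posterior precision = 1/σ₀² + n/σ²; posterior mean is the precision-weighted average of μ₀ and x̄.
σ₀² = 154.79² = 23959.9441, σ² = 268.82² = 72264.1924; σ² + n·σ₀² = 72264.1924 + 3·23959.9441 = 144144.0247.
Posterior precision = 1/σ₀² + n/σ² = 1/23959.9441 + 3/72264.1924 = (σ² + n·σ₀²)/(σ₀²σ²) = 144144.0247/(23959.9441·72264.1924); posterior variance σₙ² = σ₀²σ²/(σ² + n·σ₀²) = 23959.9441·72264.1924/144144.0247 = 12011.916650.
Posterior SD = √σₙ² = √(23959.9441·72264.1924/144144.0247) = 109.5989.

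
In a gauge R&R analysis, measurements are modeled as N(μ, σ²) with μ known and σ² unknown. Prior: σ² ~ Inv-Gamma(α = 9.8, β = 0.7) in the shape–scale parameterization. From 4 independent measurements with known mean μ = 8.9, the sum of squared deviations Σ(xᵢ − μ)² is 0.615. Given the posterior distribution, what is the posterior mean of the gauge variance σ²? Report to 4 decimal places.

With known mean μ and an Inverse-Gamma(α, β) prior on σ², the Normal likelihood is conjugate: posterior is Inv-Gamma(α + n/2, β + Σ(xᵢ−μ)²/2).
Posterior: Inv-Gamma(9.8 + 4/2, 0.7 + 0.615/2) = Inv-Gamma(11.80, 1.0075).
E[σ²|data] = β/(α−1) = 1.0075/10.80 = 0.0933.

0.0933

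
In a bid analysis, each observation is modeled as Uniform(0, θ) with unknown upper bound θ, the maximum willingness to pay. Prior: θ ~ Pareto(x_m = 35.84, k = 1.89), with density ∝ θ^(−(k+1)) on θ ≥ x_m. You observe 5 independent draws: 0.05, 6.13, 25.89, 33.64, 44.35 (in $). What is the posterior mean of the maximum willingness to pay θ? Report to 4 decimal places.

51.8797

A Pareto(scale x_m, shape k) prior on the upper bound θ of Uniform(0, θ) is conjugate: posterior is Pareto(max(x_m, max xᵢ), k + n).
Sample maximum = 44.35; prior scale x_m = 35.84 → posterior scale = max = 44.35.
Posterior shape = 1.89 + 5 = 6.89.
E[θ|data] = k·x_m/(k−1) = 6.89·44.35/5.89 = 51.8797.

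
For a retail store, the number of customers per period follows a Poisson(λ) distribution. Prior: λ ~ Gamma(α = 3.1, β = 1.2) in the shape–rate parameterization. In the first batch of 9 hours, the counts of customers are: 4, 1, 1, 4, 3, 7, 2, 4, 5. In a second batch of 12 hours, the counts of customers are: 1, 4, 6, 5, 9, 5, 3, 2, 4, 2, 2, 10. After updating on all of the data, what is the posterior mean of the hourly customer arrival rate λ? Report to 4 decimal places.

3.9234

With a Gamma(shape α, rate β) prior, the Poisson likelihood is conjugate: the posterior is Gamma(α + ΣXᵢ, β + n).
Batch 1: sum of counts S = 31 over n = 9 hours.
After batch 1: Gamma(α+S, β+n) = Gamma(3.1+31, 1.2+9) = Gamma(34.1, 10.2).
Batch 2: sum of counts S = 53 over n = 12 hours.
After batch 2: Gamma(α+S, β+n) = Gamma(34.1+53, 10.2+12) = Gamma(87.1, 22.2).
Posterior mean = α/β = 87.1/22.2 = 3.9234.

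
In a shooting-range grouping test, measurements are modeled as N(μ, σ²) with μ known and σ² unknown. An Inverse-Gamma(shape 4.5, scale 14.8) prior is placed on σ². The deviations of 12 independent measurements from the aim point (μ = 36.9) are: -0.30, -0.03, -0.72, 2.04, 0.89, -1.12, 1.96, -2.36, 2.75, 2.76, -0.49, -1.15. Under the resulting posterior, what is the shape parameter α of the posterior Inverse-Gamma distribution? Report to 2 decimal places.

With known mean μ and an Inverse-Gamma(α, β) prior on σ², the Normal likelihood is conjugate: posterior is Inv-Gamma(α + n/2, β + Σ(xᵢ−μ)²/2).
Σ(xᵢ−μ)² = (-0.30)² + (-0.03)² + (-0.72)² + (2.04)² + (0.89)² + (-1.12)² + (1.96)² + (-2.36)² + (2.75)² + (2.76)² + (-0.49)² + (-1.15)² = 32.9713.
Posterior: Inv-Gamma(4.5 + 12/2, 14.8 + 32.9713/2) = Inv-Gamma(10.50, 31.28565).
Posterior α = 10.50.

10.50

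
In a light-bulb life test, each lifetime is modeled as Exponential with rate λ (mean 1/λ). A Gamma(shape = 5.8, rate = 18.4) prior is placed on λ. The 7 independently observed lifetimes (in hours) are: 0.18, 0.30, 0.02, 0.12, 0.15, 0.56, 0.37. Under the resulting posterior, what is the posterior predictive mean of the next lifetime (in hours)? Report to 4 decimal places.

1.7034

With a Gamma(shape α, rate β) prior on the exponential rate λ, the posterior after n observations with total T = Σxᵢ is Gamma(α+n, β+T).
Sum of observations T = 1.70 hours; n = 7.
Posterior: Gamma(5.8+7, 18.4+1.70) = Gamma(12.8, 20.10).
The predictive distribution for the next observation is Lomax; its mean is β/(α−1) = 20.10/11.8 = 1.7034.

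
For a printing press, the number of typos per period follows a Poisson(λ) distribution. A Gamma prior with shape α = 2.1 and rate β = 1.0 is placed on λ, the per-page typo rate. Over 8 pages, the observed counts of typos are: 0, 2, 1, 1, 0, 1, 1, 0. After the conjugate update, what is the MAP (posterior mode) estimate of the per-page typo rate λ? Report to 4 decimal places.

0.7889

With a Gamma(shape α, rate β) prior, the Poisson likelihood is conjugate: the posterior is Gamma(α + ΣXᵢ, β + n).
Sum of counts S = 6 over n = 8 pages.
Posterior: Gamma(α+S, β+n) = Gamma(2.1+6, 1.0+8) = Gamma(8.1, 9.0).
Mode of Gamma(α,β) for α≥1 is (α−1)/β = 7.1/9.0 = 0.7889.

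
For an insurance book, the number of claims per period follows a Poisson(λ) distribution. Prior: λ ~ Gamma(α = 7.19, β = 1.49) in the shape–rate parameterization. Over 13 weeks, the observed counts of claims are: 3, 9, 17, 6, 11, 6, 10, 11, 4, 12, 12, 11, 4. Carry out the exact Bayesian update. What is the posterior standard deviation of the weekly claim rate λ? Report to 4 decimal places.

With a Gamma(shape α, rate β) prior, the Poisson likelihood is conjugate: the posterior is Gamma(α + ΣXᵢ, β + n).
Sum of counts S = 116 over n = 13 weeks.
Posterior: Gamma(α+S, β+n) = Gamma(7.19+116, 1.49+13) = Gamma(123.19, 14.49).
SD = √α/β = √123.19/14.49 = 0.7660.

0.7660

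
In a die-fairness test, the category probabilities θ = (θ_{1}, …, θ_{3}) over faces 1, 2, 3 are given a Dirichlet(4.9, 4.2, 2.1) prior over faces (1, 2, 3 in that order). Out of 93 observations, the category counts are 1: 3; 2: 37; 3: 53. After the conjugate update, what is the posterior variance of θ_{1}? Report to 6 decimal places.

0.000666

The Dirichlet prior is conjugate to the Multinomial likelihood: each posterior αⱼ = prior αⱼ + observed count nⱼ.
Posterior concentration: (7.9, 41.2, 55.1), total = 104.2.
Var[θ_j] = α_j(Σα−α_j)/((Σα)²(Σα+1)) = 7.9·96.3/(104.2²·105.2) = 0.000666.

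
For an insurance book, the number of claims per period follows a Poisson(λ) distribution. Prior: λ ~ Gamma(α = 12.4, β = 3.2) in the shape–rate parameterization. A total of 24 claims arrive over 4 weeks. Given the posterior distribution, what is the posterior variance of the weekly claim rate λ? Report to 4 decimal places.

0.7022

With a Gamma(shape α, rate β) prior, the Poisson likelihood is conjugate: the posterior is Gamma(α + ΣXᵢ, β + n).
Posterior: Gamma(α+S, β+n) = Gamma(12.4+24, 3.2+4) = Gamma(36.4, 7.2).
Var = α/β² = 36.4/7.2² = 0.7022.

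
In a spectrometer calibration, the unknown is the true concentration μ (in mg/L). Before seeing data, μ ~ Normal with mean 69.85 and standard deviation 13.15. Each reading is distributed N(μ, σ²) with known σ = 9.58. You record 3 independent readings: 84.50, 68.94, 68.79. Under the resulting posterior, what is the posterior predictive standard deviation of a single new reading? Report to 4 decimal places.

For Normal data with known variance σ², a Normal(μ₀, σ₀²) prior on μ is conjugate. Posterior precision = 1/σ₀² + n/σ²; posterior mean is the precision-weighted average of μ₀ and x̄.
σ₀² = 13.15² = 172.9225, σ² = 9.58² = 91.7764; σ² + n·σ₀² = 91.7764 + 3·172.9225 = 610.5439.
Posterior precision = 1/σ₀² + n/σ² = 1/172.9225 + 3/91.7764 = (σ² + n·σ₀²)/(σ₀²σ²) = 610.5439/(172.9225·91.7764); posterior variance σₙ² = σ₀²σ²/(σ² + n·σ₀²) = 172.9225·91.7764/610.5439 = 25.993552.
Predictive variance for one new observation = σₙ² + σ² = 172.9225·91.7764/610.5439 + 91.7764 = σ²·(σ₀² + 610.5439)/610.5439 = 91.7764·783.4664/610.5439 = 117.769952; SD = √(91.7764·783.4664/610.5439) = 10.8522.

10.8522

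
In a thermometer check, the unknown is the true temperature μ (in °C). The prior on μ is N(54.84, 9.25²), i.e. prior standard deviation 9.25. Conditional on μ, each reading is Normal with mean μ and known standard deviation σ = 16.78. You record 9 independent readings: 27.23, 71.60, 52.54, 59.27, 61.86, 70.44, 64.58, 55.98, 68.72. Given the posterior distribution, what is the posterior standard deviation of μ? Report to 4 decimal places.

For Normal data with known variance σ², a Normal(μ₀, σ₀²) prior on μ is conjugate. Posterior precision = 1/σ₀² + n/σ²; posterior mean is the precision-weighted average of μ₀ and x̄.
σ₀² = 9.25² = 85.5625, σ² = 16.78² = 281.5684; σ² + n·σ₀² = 281.5684 + 9·85.5625 = 1051.6309.
Posterior precision = 1/σ₀² + n/σ² = 1/85.5625 + 9/281.5684 = (σ² + n·σ₀²)/(σ₀²σ²) = 1051.6309/(85.5625·281.5684); posterior variance σₙ² = σ₀²σ²/(σ² + n·σ₀²) = 85.5625·281.5684/1051.6309 = 22.908890.
Posterior SD = √σₙ² = √(85.5625·281.5684/1051.6309) = 4.7863.

4.7863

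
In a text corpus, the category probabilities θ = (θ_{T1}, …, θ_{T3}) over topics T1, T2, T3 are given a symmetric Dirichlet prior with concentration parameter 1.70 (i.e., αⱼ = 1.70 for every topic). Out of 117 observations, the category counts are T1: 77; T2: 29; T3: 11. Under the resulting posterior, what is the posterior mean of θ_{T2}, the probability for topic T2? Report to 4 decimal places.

0.2514

The Dirichlet prior is conjugate to the Multinomial likelihood: each posterior αⱼ = prior αⱼ + observed count nⱼ.
Posterior concentration: (78.70, 30.70, 12.70), total = 122.10.
E[θ_{T2}|data] = α_{T2}/Σα = 30.70/122.10 = 0.2514.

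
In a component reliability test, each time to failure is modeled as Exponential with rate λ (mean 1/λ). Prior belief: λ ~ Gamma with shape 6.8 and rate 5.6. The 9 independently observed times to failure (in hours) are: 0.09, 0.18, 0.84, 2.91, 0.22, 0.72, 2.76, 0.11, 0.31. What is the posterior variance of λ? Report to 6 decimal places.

With a Gamma(shape α, rate β) prior on the exponential rate λ, the posterior after n observations with total T = Σxᵢ is Gamma(α+n, β+T).
Sum of observations T = 8.14 hours; n = 9.
Posterior: Gamma(6.8+9, 5.6+8.14) = Gamma(15.8, 13.74).
Var = α/β² = 0.083692.

0.083692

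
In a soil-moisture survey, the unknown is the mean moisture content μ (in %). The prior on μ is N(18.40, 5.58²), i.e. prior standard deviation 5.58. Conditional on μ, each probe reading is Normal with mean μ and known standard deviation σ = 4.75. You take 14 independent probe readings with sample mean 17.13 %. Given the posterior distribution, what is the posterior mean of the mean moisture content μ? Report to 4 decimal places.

17.1925

For Normal data with known variance σ², a Normal(μ₀, σ₀²) prior on μ is conjugate. Posterior precision = 1/σ₀² + n/σ²; posterior mean is the precision-weighted average of μ₀ and x̄.
n·x̄ = 14·17.13 = 239.82.
σ₀² = 5.58² = 31.1364, σ² = 4.75² = 22.5625; σ² + n·σ₀² = 22.5625 + 14·31.1364 = 458.4721.
Posterior mean = (μ₀/σ₀² + n·x̄/σ²)/(1/σ₀² + n/σ²) = (σ²·μ₀ + σ₀²·n·x̄)/(σ² + n·σ₀²) = (22.5625·18.40 + 31.1364·239.82)/458.4721 = 7882.281448/458.4721 = 17.1925.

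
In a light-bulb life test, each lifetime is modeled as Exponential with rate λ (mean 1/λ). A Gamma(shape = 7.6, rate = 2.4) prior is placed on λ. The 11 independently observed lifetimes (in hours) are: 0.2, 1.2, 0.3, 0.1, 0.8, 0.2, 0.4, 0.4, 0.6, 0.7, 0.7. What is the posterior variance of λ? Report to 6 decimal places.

With a Gamma(shape α, rate β) prior on the exponential rate λ, the posterior after n observations with total T = Σxᵢ is Gamma(α+n, β+T).
Sum of observations T = 5.6 hours; n = 11.
Posterior: Gamma(7.6+11, 2.4+5.6) = Gamma(18.6, 8.0).
Var = α/β² = 0.290625.

0.290625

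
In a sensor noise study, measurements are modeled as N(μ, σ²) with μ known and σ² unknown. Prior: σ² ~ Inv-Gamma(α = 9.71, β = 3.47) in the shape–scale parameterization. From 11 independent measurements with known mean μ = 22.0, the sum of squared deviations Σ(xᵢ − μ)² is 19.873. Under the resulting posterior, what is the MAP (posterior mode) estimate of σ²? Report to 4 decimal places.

0.8271

With known mean μ and an Inverse-Gamma(α, β) prior on σ², the Normal likelihood is conjugate: posterior is Inv-Gamma(α + n/2, β + Σ(xᵢ−μ)²/2).
Posterior: Inv-Gamma(9.71 + 11/2, 3.47 + 19.873/2) = Inv-Gamma(15.21, 13.4065).
Mode = β/(α+1) = 13.4065/16.21 = 0.8271.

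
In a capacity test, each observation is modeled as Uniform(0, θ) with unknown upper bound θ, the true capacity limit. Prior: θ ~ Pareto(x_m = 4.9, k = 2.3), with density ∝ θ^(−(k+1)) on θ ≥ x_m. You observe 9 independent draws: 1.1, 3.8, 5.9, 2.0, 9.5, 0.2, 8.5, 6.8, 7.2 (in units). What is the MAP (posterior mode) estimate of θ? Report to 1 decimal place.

9.5

A Pareto(scale x_m, shape k) prior on the upper bound θ of Uniform(0, θ) is conjugate: posterior is Pareto(max(x_m, max xᵢ), k + n).
Sample maximum = 9.5; prior scale x_m = 4.9 → posterior scale = max = 9.5.
Posterior shape = 2.3 + 9 = 11.3.
The Pareto density is decreasing on [x_m, ∞), so the mode is x_m = 9.5.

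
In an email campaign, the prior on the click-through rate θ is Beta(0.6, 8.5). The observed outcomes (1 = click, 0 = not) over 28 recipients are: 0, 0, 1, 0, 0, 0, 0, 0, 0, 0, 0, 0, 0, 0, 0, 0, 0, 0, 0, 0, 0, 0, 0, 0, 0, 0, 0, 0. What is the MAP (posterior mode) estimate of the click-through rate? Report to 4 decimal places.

0.0171

The Beta prior is conjugate to a Binomial/Bernoulli likelihood; the update adds successes to α and failures to β.
Posterior: Beta(α+k, β+n−k) = Beta(0.6+1, 8.5+27) = Beta(1.6, 35.5).
Mode of Beta(a,b) for a,b>1 is (a−1)/(a+b−2) = 0.6/35.1 = 0.0171.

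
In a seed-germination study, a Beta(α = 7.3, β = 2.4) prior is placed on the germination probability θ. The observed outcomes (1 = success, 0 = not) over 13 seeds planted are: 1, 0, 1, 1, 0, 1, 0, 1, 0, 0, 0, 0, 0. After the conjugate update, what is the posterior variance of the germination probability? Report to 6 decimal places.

The Beta prior is conjugate to a Binomial/Bernoulli likelihood; the update adds successes to α and failures to β.
Posterior: Beta(α+k, β+n−k) = Beta(7.3+5, 2.4+8) = Beta(12.3, 10.4).
Var = αβ/((α+β)²(α+β+1)) = 12.3·10.4/(22.7²·23.7) = 0.010475.

0.010475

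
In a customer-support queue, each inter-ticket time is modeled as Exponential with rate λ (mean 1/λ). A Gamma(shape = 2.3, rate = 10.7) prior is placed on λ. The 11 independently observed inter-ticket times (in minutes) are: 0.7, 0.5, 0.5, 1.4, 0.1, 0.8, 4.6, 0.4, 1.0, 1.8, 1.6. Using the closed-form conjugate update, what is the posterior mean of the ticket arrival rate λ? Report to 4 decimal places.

0.5519

With a Gamma(shape α, rate β) prior on the exponential rate λ, the posterior after n observations with total T = Σxᵢ is Gamma(α+n, β+T).
Sum of observations T = 13.4 minutes; n = 11.
Posterior: Gamma(2.3+11, 10.7+13.4) = Gamma(13.3, 24.1).
Posterior mean of λ = α/β = 13.3/24.1 = 0.5519.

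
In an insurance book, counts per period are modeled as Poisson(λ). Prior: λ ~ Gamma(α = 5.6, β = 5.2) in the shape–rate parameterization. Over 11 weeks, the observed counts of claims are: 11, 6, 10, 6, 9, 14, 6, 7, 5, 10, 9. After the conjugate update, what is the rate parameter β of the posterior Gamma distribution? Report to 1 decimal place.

16.2

With a Gamma(shape α, rate β) prior, the Poisson likelihood is conjugate: the posterior is Gamma(α + ΣXᵢ, β + n).
Sum of counts S = 93 over n = 11 weeks.
Posterior: Gamma(α+S, β+n) = Gamma(5.6+93, 5.2+11) = Gamma(98.6, 16.2).
Posterior β = 16.2.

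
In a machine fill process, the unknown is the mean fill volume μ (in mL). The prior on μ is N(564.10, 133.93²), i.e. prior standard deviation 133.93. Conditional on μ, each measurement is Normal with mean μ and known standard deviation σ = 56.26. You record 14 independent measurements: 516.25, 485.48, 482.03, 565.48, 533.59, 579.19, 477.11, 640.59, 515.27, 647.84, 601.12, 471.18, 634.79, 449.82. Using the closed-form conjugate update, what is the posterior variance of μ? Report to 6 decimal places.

For Normal data with known variance σ², a Normal(μ₀, σ₀²) prior on μ is conjugate. Posterior precision = 1/σ₀² + n/σ²; posterior mean is the precision-weighted average of μ₀ and x̄.
σ₀² = 133.93² = 17937.2449, σ² = 56.26² = 3165.1876; σ² + n·σ₀² = 3165.1876 + 14·17937.2449 = 254286.6162.
Posterior precision = 1/σ₀² + n/σ² = 1/17937.2449 + 14/3165.1876 = (σ² + n·σ₀²)/(σ₀²σ²) = 254286.6162/(17937.2449·3165.1876); posterior variance σₙ² = σ₀²σ²/(σ² + n·σ₀²) = 17937.2449·3165.1876/254286.6162 = 223.270678.

223.270678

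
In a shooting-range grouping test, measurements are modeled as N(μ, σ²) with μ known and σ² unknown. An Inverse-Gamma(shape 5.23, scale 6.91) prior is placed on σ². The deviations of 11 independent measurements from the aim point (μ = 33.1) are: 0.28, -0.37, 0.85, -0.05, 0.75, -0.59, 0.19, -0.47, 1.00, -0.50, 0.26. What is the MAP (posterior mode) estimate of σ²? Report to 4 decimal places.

0.7351

With known mean μ and an Inverse-Gamma(α, β) prior on σ², the Normal likelihood is conjugate: posterior is Inv-Gamma(α + n/2, β + Σ(xᵢ−μ)²/2).
Σ(xᵢ−μ)² = (0.28)² + (-0.37)² + (0.85)² + (-0.05)² + (0.75)² + (-0.59)² + (0.19)² + (-0.47)² + (1.00)² + (-0.50)² + (0.26)² = 3.4255.
Posterior: Inv-Gamma(5.23 + 11/2, 6.91 + 3.4255/2) = Inv-Gamma(10.73, 8.62275).
Mode = β/(α+1) = 8.62275/11.73 = 0.7351.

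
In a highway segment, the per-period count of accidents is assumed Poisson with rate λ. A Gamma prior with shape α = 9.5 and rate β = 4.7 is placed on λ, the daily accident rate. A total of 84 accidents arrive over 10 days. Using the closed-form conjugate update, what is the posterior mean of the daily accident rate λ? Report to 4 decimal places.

With a Gamma(shape α, rate β) prior, the Poisson likelihood is conjugate: the posterior is Gamma(α + ΣXᵢ, β + n).
Posterior: Gamma(α+S, β+n) = Gamma(9.5+84, 4.7+10) = Gamma(93.5, 14.7).
Posterior mean = α/β = 93.5/14.7 = 6.3605.

6.3605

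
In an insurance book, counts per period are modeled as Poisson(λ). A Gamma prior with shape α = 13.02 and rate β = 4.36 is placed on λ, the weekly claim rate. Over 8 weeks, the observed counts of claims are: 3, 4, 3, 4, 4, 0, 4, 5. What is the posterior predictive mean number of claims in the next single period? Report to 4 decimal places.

With a Gamma(shape α, rate β) prior, the Poisson likelihood is conjugate: the posterior is Gamma(α + ΣXᵢ, β + n).
Sum of counts S = 27 over n = 8 weeks.
Posterior: Gamma(α+S, β+n) = Gamma(13.02+27, 4.36+8) = Gamma(40.02, 12.36).
The predictive distribution for one future period is NegBinom with mean α/β = 3.2379.

3.2379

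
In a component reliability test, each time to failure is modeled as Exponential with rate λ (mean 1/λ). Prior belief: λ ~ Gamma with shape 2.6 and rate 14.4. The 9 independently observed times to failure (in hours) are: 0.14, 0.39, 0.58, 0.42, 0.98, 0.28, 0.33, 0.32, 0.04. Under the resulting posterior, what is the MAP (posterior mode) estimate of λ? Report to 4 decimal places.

With a Gamma(shape α, rate β) prior on the exponential rate λ, the posterior after n observations with total T = Σxᵢ is Gamma(α+n, β+T).
Sum of observations T = 3.48 hours; n = 9.
Posterior: Gamma(2.6+9, 14.4+3.48) = Gamma(11.6, 17.88).
Mode = (α−1)/β = 0.5928.

0.5928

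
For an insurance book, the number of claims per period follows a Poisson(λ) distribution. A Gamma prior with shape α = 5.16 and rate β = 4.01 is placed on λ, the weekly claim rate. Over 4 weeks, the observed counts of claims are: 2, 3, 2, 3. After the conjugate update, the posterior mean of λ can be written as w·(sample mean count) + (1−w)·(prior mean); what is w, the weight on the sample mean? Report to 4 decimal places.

With a Gamma(shape α, rate β) prior, the Poisson likelihood is conjugate: the posterior is Gamma(α + ΣXᵢ, β + n).
Posterior mean = (α₀+S)/(β₀+n) = [n/(β₀+n)]·(S/n) + [β₀/(β₀+n)]·(α₀/β₀), so only n and β₀ enter the weight.
Weight on data w = n/(β₀+n) = 4/(4.01+4) = 4/8.01 = 0.4994.

0.4994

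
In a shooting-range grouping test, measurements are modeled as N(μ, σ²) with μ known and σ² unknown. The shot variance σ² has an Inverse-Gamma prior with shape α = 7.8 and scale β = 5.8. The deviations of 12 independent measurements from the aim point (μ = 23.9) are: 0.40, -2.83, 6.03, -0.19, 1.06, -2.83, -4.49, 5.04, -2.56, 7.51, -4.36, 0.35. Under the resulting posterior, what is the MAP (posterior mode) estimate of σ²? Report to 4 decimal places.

6.5184

With known mean μ and an Inverse-Gamma(α, β) prior on σ², the Normal likelihood is conjugate: posterior is Inv-Gamma(α + n/2, β + Σ(xᵢ−μ)²/2).
Σ(xᵢ−μ)² = (0.40)² + (-2.83)² + (6.03)² + (-0.19)² + (1.06)² + (-2.83)² + (-4.49)² + (5.04)² + (-2.56)² + (7.51)² + (-4.36)² + (0.35)² = 181.3459.
Posterior: Inv-Gamma(7.8 + 12/2, 5.8 + 181.3459/2) = Inv-Gamma(13.80, 96.47295).
Mode = β/(α+1) = 96.47295/14.80 = 6.5184.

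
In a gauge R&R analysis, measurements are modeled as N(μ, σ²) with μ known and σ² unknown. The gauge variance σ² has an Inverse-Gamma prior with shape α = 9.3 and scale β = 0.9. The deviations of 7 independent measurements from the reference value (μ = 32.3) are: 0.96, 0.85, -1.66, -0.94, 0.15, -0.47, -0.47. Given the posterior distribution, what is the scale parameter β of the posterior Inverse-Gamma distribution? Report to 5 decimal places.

3.77380

With known mean μ and an Inverse-Gamma(α, β) prior on σ², the Normal likelihood is conjugate: posterior is Inv-Gamma(α + n/2, β + Σ(xᵢ−μ)²/2).
Σ(xᵢ−μ)² = (0.96)² + (0.85)² + (-1.66)² + (-0.94)² + (0.15)² + (-0.47)² + (-0.47)² = 5.7476.
Posterior: Inv-Gamma(9.3 + 7/2, 0.9 + 5.7476/2) = Inv-Gamma(12.80, 3.77380).
Posterior β = 3.77380.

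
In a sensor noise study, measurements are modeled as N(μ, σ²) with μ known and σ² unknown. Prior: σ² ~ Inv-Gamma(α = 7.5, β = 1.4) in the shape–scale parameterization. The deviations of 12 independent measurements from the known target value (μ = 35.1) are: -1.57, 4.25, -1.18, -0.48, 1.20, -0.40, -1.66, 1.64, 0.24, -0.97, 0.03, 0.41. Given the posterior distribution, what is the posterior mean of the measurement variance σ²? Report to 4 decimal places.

1.3265

With known mean μ and an Inverse-Gamma(α, β) prior on σ², the Normal likelihood is conjugate: posterior is Inv-Gamma(α + n/2, β + Σ(xᵢ−μ)²/2).
Σ(xᵢ−μ)² = (-1.57)² + (4.25)² + (-1.18)² + (-0.48)² + (1.20)² + (-0.40)² + (-1.66)² + (1.64)² + (0.24)² + (-0.97)² + (0.03)² + (0.41)² = 30.3629.
Posterior: Inv-Gamma(7.5 + 12/2, 1.4 + 30.3629/2) = Inv-Gamma(13.50, 16.58145).
E[σ²|data] = β/(α−1) = 16.58145/12.50 = 1.3265.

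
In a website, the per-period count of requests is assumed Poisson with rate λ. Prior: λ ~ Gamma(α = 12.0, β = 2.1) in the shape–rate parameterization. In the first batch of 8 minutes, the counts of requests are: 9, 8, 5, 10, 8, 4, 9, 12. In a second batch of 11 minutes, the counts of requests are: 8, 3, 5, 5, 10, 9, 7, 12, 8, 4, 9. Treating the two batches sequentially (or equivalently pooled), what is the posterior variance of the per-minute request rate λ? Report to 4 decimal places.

0.3526

With a Gamma(shape α, rate β) prior, the Poisson likelihood is conjugate: the posterior is Gamma(α + ΣXᵢ, β + n).
Batch 1: sum of counts S = 65 over n = 8 minutes.
After batch 1: Gamma(α+S, β+n) = Gamma(12.0+65, 2.1+8) = Gamma(77.0, 10.1).
Batch 2: sum of counts S = 80 over n = 11 minutes.
After batch 2: Gamma(α+S, β+n) = Gamma(77.0+80, 10.1+11) = Gamma(157.0, 21.1).
Var = α/β² = 157.0/21.1² = 0.3526.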